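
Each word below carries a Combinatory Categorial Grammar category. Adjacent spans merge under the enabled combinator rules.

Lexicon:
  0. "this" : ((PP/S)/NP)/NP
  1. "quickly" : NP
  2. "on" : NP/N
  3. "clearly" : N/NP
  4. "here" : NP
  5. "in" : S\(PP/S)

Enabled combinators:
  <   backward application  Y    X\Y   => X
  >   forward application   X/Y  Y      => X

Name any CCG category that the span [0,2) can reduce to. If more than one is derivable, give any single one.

[0,6] S   <
  [0,5] PP/S   >
    [0,2] (PP/S)/NP   >
      [0,1] "this" : ((PP/S)/NP)/NP
      [1,2] "quickly" : NP
    [2,5] NP   >
      [2,3] "on" : NP/N
      [3,5] N   >
        [3,4] "clearly" : N/NP
        [4,5] "here" : NP
  [5,6] "in" : S\(PP/S)

(PP/S)/NP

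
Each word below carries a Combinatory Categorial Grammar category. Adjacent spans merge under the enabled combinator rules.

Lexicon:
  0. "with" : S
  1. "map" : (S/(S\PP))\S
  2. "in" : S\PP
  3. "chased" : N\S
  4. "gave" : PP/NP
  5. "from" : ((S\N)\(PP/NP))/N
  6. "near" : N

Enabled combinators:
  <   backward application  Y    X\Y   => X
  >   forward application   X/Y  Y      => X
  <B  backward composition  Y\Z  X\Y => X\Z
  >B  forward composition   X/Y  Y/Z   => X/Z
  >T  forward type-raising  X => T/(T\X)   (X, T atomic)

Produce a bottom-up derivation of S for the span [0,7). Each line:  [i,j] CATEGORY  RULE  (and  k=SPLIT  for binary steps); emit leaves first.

[0,7] S   <
  [0,4] N   <
    [0,3] S   >
      [0,2] S/(S\PP)   <
        [0,1] "with" : S
        [1,2] "map" : (S/(S\PP))\S
      [2,3] "in" : S\PP
    [3,4] "chased" : N\S
  [4,7] S\N   <
    [4,5] "gave" : PP/NP
    [5,7] (S\N)\(PP/NP)   >
      [5,6] "from" : ((S\N)\(PP/NP))/N
      [6,7] "near" : N

[0,1] S  lex  "with"
[1,2] (S/(S\PP))\S  lex  "map"
[0,2] S/(S\PP)  <  k=1
[2,3] S\PP  lex  "in"
[0,3] S  >  k=2
[3,4] N\S  lex  "chased"
[0,4] N  <  k=3
[4,5] PP/NP  lex  "gave"
[5,6] ((S\N)\(PP/NP))/N  lex  "from"
[6,7] N  lex  "near"
[5,7] (S\N)\(PP/NP)  >  k=6
[4,7] S\N  <  k=5
[0,7] S  <  k=4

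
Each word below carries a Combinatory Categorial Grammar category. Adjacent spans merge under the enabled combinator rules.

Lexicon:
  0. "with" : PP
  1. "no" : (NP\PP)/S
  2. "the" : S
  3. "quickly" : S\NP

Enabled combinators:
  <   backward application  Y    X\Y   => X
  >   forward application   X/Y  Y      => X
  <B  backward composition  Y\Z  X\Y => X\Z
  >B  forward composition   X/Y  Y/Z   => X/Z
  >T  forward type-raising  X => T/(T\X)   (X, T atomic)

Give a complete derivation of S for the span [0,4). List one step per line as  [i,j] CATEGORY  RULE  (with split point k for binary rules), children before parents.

[0,4] S   >
  [0,1] S/(S\PP)   >T
    [0,1] "with" : PP
  [1,4] S\PP   <B
    [1,3] NP\PP   >
      [1,2] "no" : (NP\PP)/S
      [2,3] "the" : S
    [3,4] "quickly" : S\NP

[0,1] PP  lex  "with"
[0,1] S/(S\PP)  >T
[1,2] (NP\PP)/S  lex  "no"
[2,3] S  lex  "the"
[1,3] NP\PP  >  k=2
[3,4] S\NP  lex  "quickly"
[1,4] S\PP  <B  k=3
[0,4] S  >  k=1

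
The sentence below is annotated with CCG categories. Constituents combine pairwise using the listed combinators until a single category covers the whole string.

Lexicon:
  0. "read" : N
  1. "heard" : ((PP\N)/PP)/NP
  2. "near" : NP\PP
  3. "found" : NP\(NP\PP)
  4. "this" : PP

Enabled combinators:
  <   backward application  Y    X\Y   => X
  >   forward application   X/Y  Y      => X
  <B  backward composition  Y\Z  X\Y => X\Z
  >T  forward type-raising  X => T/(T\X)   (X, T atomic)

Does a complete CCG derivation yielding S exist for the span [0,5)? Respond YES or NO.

NO

N ((PP\N)/PP)/NP NP\PP NP\(NP\PP) PP
CKY chart[0,5] = {N/(N\PP), NP/(NP\PP), PP, PP/(PP\PP), S/(S\PP)}; S ∉ chart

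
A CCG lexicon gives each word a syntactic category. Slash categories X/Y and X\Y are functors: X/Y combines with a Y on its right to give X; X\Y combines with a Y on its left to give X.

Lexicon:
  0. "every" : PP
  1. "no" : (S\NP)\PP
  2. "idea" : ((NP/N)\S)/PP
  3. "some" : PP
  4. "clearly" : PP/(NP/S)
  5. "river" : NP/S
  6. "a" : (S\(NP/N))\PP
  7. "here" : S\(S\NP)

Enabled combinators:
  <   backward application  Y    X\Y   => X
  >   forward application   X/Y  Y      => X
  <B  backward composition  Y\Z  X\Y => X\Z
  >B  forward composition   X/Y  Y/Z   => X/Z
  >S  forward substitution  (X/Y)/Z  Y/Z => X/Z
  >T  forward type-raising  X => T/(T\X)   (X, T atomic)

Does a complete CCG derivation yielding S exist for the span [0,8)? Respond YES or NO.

YES

[0,8] S   <
  [0,7] S\NP   <B
    [0,2] S\NP   <
      [0,1] "every" : PP
      [1,2] "no" : (S\NP)\PP
    [2,7] S\S   <B
      [2,4] (NP/N)\S   >
        [2,3] "idea" : ((NP/N)\S)/PP
        [3,4] "some" : PP
      [4,7] S\(NP/N)   <
        [4,6] PP   >
          [4,5] "clearly" : PP/(NP/S)
          [5,6] "river" : NP/S
        [6,7] "a" : (S\(NP/N))\PP
  [7,8] "here" : S\(S\NP)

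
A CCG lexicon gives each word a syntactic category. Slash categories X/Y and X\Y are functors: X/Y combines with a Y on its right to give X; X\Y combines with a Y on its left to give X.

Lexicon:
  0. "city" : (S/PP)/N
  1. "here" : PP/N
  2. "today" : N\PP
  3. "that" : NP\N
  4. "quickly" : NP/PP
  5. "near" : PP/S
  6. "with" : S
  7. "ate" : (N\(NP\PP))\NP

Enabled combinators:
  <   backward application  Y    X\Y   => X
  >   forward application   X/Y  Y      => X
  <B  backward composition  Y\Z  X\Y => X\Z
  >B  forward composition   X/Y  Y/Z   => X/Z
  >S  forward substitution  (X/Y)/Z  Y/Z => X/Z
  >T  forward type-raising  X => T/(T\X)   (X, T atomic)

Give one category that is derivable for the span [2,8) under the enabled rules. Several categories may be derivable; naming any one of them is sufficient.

N

[0,8] S   >
  [0,2] S/N   >S
    [0,1] "city" : (S/PP)/N
    [1,2] "here" : PP/N
  [2,8] N   <
    [2,4] NP\PP   <B
      [2,3] "today" : N\PP
      [3,4] "that" : NP\N
    [4,8] N\(NP\PP)   <
      [4,7] NP   >
        [4,6] NP/S   >B
          [4,5] "quickly" : NP/PP
          [5,6] "near" : PP/S
        [6,7] "with" : S
      [7,8] "ate" : (N\(NP\PP))\NP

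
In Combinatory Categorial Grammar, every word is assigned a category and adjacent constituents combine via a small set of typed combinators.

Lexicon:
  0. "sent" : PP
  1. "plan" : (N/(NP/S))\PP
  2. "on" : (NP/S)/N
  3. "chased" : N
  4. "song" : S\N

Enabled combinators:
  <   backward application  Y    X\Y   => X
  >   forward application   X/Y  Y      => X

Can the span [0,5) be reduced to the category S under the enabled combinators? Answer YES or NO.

[0,5] S   <
  [0,4] N   >
    [0,2] N/(NP/S)   <
      [0,1] "sent" : PP
      [1,2] "plan" : (N/(NP/S))\PP
    [2,4] NP/S   >
      [2,3] "on" : (NP/S)/N
      [3,4] "chased" : N
  [4,5] "song" : S\N

YES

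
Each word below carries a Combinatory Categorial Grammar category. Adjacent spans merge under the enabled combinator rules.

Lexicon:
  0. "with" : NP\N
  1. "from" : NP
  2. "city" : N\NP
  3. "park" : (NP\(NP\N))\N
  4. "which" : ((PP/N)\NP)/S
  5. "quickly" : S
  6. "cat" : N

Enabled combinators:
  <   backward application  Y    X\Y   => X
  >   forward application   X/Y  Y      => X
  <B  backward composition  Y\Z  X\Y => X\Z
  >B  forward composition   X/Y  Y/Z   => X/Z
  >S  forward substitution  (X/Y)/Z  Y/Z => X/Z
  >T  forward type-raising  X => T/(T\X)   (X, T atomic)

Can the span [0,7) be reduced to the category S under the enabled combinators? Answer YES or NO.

NP\N NP N\NP (NP\(NP\N))\N ((PP/N)\NP)/S S N
CKY chart[0,7] = {N/(N\PP), NP/(NP\PP), PP, PP/(N\N), PP/(PP\PP), S/(S\PP)}; S ∉ chart

NO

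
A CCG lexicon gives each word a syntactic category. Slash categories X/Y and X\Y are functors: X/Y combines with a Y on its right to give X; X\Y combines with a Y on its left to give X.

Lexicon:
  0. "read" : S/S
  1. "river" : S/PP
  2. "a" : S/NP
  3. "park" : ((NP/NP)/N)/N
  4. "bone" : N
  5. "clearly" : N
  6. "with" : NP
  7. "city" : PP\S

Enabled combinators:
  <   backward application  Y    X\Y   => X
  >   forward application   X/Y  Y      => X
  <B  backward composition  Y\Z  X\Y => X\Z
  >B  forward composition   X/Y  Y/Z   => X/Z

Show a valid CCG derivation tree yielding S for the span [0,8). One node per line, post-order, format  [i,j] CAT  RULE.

[0,1] S/S  lex  "read"
[1,2] S/PP  lex  "river"
[0,2] S/PP  >B  k=1
[2,3] S/NP  lex  "a"
[3,4] ((NP/NP)/N)/N  lex  "park"
[4,5] N  lex  "bone"
[3,5] (NP/NP)/N  >  k=4
[5,6] N  lex  "clearly"
[3,6] NP/NP  >  k=5
[2,6] S/NP  >B  k=3
[6,7] NP  lex  "with"
[2,7] S  >  k=6
[7,8] PP\S  lex  "city"
[2,8] PP  <  k=7
[0,8] S  >  k=2

[0,8] S   >
  [0,2] S/PP   >B
    [0,1] "read" : S/S
    [1,2] "river" : S/PP
  [2,8] PP   <
    [2,7] S   >
      [2,6] S/NP   >B
        [2,3] "a" : S/NP
        [3,6] NP/NP   >
          [3,5] (NP/NP)/N   >
            [3,4] "park" : ((NP/NP)/N)/N
            [4,5] "bone" : N
          [5,6] "clearly" : N
      [6,7] "with" : NP
    [7,8] "city" : PP\S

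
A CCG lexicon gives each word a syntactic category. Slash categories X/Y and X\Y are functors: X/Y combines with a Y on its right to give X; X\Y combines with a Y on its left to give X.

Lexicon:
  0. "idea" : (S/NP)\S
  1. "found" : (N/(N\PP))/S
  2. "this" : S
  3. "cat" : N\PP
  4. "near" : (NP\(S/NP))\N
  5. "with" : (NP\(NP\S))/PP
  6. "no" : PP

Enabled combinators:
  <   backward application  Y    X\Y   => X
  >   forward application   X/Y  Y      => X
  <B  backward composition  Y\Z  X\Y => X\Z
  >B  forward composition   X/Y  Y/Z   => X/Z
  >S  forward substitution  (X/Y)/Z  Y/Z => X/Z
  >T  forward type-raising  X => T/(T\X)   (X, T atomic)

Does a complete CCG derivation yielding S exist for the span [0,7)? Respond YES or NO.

NO

(S/NP)\S (N/(N\PP))/S S N\PP (NP\(S/NP))\N (NP\(NP\S))/PP PP
CKY chart[0,7] = {N/(N\NP), NP, NP/(NP\NP), PP/(PP\NP), S/(S\NP)}; S ∉ chart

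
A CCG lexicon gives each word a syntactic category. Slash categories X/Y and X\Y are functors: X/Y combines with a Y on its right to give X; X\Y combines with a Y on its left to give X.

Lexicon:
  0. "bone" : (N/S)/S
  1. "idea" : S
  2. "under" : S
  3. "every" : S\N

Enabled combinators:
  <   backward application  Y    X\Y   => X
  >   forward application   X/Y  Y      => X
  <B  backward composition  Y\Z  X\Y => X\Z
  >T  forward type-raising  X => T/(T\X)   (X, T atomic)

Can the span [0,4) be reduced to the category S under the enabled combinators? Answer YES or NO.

YES

[0,4] S   <
  [0,3] N   >
    [0,2] N/S   >
      [0,1] "bone" : (N/S)/S
      [1,2] "idea" : S
    [2,3] "under" : S
  [3,4] "every" : S\N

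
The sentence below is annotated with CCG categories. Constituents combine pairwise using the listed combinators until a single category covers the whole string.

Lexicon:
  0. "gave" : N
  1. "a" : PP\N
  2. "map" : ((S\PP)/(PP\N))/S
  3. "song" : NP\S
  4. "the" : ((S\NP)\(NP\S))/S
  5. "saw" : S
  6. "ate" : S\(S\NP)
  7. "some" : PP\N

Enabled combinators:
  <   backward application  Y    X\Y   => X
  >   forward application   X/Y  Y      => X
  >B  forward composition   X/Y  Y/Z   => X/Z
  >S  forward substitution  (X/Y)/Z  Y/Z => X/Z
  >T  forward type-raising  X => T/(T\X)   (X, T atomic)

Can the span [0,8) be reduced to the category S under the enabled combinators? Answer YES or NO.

[0,8] S   <
  [0,2] PP   >
    [0,1] PP/(PP\N)   >T
      [0,1] "gave" : N
    [1,2] "a" : PP\N
  [2,8] S\PP   >
    [2,7] (S\PP)/(PP\N)   >
      [2,3] "map" : ((S\PP)/(PP\N))/S
      [3,7] S   <
        [3,6] S\NP   <
          [3,4] "song" : NP\S
          [4,6] (S\NP)\(NP\S)   >
            [4,5] "the" : ((S\NP)\(NP\S))/S
            [5,6] "saw" : S
        [6,7] "ate" : S\(S\NP)
    [7,8] "some" : PP\N

YES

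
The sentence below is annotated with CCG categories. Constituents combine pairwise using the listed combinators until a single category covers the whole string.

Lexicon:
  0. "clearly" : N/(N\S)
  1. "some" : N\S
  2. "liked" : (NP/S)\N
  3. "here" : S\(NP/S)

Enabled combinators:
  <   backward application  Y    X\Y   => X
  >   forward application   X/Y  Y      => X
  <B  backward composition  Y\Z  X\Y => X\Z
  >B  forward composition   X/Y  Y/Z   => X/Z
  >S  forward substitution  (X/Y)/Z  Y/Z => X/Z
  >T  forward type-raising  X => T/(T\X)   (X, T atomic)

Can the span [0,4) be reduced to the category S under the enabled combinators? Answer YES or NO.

YES

[0,4] S   <
  [0,2] N   >
    [0,1] "clearly" : N/(N\S)
    [1,2] "some" : N\S
  [2,4] S\N   <B
    [2,3] "liked" : (NP/S)\N
    [3,4] "here" : S\(NP/S)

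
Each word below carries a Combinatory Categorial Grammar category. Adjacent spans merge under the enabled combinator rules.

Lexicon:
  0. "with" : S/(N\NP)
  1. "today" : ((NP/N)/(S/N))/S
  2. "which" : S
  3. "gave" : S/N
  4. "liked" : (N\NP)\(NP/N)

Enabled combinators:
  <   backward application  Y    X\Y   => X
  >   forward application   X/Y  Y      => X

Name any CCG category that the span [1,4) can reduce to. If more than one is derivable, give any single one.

NP/N

[0,5] S   >
  [0,1] "with" : S/(N\NP)
  [1,5] N\NP   <
    [1,4] NP/N   >
      [1,3] (NP/N)/(S/N)   >
        [1,2] "today" : ((NP/N)/(S/N))/S
        [2,3] "which" : S
      [3,4] "gave" : S/N
    [4,5] "liked" : (N\NP)\(NP/N)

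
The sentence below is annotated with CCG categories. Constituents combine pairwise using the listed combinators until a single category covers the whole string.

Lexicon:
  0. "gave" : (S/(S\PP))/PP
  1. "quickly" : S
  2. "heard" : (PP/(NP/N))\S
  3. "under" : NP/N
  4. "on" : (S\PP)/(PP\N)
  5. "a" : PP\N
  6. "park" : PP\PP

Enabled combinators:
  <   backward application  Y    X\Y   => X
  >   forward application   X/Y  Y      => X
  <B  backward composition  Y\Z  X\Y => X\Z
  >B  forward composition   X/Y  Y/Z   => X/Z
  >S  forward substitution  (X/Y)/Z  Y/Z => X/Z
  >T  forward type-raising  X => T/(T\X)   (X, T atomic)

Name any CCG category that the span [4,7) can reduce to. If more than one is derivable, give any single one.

[0,7] S   >
  [0,4] S/(S\PP)   >
    [0,1] "gave" : (S/(S\PP))/PP
    [1,4] PP   >
      [1,3] PP/(NP/N)   <
        [1,2] "quickly" : S
        [2,3] "heard" : (PP/(NP/N))\S
      [3,4] "under" : NP/N
  [4,7] S\PP   >
    [4,5] "on" : (S\PP)/(PP\N)
    [5,7] PP\N   <B
      [5,6] "a" : PP\N
      [6,7] "park" : PP\PP

S\PP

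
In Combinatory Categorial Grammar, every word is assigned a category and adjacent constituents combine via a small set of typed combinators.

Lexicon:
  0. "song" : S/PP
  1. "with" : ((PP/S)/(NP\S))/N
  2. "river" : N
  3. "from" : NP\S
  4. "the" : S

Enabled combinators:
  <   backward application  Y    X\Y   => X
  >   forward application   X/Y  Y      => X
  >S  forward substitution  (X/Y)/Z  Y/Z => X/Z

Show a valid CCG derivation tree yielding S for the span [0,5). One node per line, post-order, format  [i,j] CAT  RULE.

[0,1] S/PP  lex  "song"
[1,2] ((PP/S)/(NP\S))/N  lex  "with"
[2,3] N  lex  "river"
[1,3] (PP/S)/(NP\S)  >  k=2
[3,4] NP\S  lex  "from"
[1,4] PP/S  >  k=3
[4,5] S  lex  "the"
[1,5] PP  >  k=4
[0,5] S  >  k=1

[0,5] S   >
  [0,1] "song" : S/PP
  [1,5] PP   >
    [1,4] PP/S   >
      [1,3] (PP/S)/(NP\S)   >
        [1,2] "with" : ((PP/S)/(NP\S))/N
        [2,3] "river" : N
      [3,4] "from" : NP\S
    [4,5] "the" : S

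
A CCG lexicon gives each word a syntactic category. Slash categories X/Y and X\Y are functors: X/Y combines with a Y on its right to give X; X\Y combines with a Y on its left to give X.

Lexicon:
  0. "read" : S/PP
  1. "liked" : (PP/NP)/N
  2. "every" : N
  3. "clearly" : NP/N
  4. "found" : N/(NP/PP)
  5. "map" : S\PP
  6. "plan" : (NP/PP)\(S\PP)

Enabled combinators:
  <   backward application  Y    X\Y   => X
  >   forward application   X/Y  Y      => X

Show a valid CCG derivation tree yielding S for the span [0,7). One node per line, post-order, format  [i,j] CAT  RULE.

[0,7] S   >
  [0,1] "read" : S/PP
  [1,7] PP   >
    [1,3] PP/NP   >
      [1,2] "liked" : (PP/NP)/N
      [2,3] "every" : N
    [3,7] NP   >
      [3,4] "clearly" : NP/N
      [4,7] N   >
        [4,5] "found" : N/(NP/PP)
        [5,7] NP/PP   <
          [5,6] "map" : S\PP
          [6,7] "plan" : (NP/PP)\(S\PP)

[0,1] S/PP  lex  "read"
[1,2] (PP/NP)/N  lex  "liked"
[2,3] N  lex  "every"
[1,3] PP/NP  >  k=2
[3,4] NP/N  lex  "clearly"
[4,5] N/(NP/PP)  lex  "found"
[5,6] S\PP  lex  "map"
[6,7] (NP/PP)\(S\PP)  lex  "plan"
[5,7] NP/PP  <  k=6
[4,7] N  >  k=5
[3,7] NP  >  k=4
[1,7] PP  >  k=3
[0,7] S  >  k=1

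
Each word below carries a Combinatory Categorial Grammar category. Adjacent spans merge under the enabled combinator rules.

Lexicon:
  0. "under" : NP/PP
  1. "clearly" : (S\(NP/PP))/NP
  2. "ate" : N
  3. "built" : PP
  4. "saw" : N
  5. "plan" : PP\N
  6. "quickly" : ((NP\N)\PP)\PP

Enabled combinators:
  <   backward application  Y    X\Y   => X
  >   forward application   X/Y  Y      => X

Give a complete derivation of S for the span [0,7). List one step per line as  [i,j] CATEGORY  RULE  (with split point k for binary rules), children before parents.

[0,1] NP/PP  lex  "under"
[1,2] (S\(NP/PP))/NP  lex  "clearly"
[2,3] N  lex  "ate"
[3,4] PP  lex  "built"
[4,5] N  lex  "saw"
[5,6] PP\N  lex  "plan"
[4,6] PP  <  k=5
[6,7] ((NP\N)\PP)\PP  lex  "quickly"
[4,7] (NP\N)\PP  <  k=6
[3,7] NP\N  <  k=4
[2,7] NP  <  k=3
[1,7] S\(NP/PP)  >  k=2
[0,7] S  <  k=1

[0,7] S   <
  [0,1] "under" : NP/PP
  [1,7] S\(NP/PP)   >
    [1,2] "clearly" : (S\(NP/PP))/NP
    [2,7] NP   <
      [2,3] "ate" : N
      [3,7] NP\N   <
        [3,4] "built" : PP
        [4,7] (NP\N)\PP   <
          [4,6] PP   <
            [4,5] "saw" : N
            [5,6] "plan" : PP\N
          [6,7] "quickly" : ((NP\N)\PP)\PP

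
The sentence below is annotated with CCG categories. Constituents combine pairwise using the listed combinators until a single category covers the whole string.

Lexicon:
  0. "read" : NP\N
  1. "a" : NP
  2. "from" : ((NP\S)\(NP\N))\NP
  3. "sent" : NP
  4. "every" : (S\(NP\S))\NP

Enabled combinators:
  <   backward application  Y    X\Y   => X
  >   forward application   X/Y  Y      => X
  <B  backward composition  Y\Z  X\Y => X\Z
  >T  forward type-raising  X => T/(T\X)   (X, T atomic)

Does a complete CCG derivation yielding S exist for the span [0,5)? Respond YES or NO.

[0,5] S   <
  [0,3] NP\S   <
    [0,1] "read" : NP\N
    [1,3] (NP\S)\(NP\N)   <
      [1,2] "a" : NP
      [2,3] "from" : ((NP\S)\(NP\N))\NP
  [3,5] S\(NP\S)   <
    [3,4] "sent" : NP
    [4,5] "every" : (S\(NP\S))\NP

YES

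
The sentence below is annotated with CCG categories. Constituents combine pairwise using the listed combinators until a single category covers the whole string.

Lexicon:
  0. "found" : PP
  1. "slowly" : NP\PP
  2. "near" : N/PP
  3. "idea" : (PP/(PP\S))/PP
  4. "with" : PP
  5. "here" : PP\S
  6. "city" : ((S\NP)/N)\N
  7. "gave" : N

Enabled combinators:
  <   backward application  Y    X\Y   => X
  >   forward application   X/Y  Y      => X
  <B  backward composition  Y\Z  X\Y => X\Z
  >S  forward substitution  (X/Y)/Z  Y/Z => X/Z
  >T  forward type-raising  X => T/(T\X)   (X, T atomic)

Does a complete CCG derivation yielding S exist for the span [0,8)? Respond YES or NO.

YES

[0,8] S   <
  [0,2] NP   <
    [0,1] "found" : PP
    [1,2] "slowly" : NP\PP
  [2,8] S\NP   >
    [2,7] (S\NP)/N   <
      [2,6] N   >
        [2,3] "near" : N/PP
        [3,6] PP   >
          [3,5] PP/(PP\S)   >
            [3,4] "idea" : (PP/(PP\S))/PP
            [4,5] "with" : PP
          [5,6] "here" : PP\S
      [6,7] "city" : ((S\NP)/N)\N
    [7,8] "gave" : N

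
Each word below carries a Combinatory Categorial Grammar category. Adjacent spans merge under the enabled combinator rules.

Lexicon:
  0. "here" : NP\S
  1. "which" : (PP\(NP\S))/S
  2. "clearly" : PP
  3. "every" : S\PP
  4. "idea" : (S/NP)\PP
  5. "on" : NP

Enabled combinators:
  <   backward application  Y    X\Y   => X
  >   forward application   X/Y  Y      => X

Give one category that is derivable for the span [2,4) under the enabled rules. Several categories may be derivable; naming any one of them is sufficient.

S

[0,6] S   >
  [0,5] S/NP   <
    [0,4] PP   <
      [0,1] "here" : NP\S
      [1,4] PP\(NP\S)   >
        [1,2] "which" : (PP\(NP\S))/S
        [2,4] S   <
          [2,3] "clearly" : PP
          [3,4] "every" : S\PP
    [4,5] "idea" : (S/NP)\PP
  [5,6] "on" : NP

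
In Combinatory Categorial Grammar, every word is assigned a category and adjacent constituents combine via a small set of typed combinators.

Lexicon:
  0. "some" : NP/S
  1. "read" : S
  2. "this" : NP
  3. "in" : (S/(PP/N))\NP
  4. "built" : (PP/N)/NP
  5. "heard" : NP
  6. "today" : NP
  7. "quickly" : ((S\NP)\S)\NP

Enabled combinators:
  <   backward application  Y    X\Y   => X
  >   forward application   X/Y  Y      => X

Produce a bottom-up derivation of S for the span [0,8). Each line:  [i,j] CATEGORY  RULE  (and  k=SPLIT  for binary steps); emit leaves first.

[0,8] S   <
  [0,2] NP   >
    [0,1] "some" : NP/S
    [1,2] "read" : S
  [2,8] S\NP   <
    [2,6] S   >
      [2,4] S/(PP/N)   <
        [2,3] "this" : NP
        [3,4] "in" : (S/(PP/N))\NP
      [4,6] PP/N   >
        [4,5] "built" : (PP/N)/NP
        [5,6] "heard" : NP
    [6,8] (S\NP)\S   <
      [6,7] "today" : NP
      [7,8] "quickly" : ((S\NP)\S)\NP

[0,1] NP/S  lex  "some"
[1,2] S  lex  "read"
[0,2] NP  >  k=1
[2,3] NP  lex  "this"
[3,4] (S/(PP/N))\NP  lex  "in"
[2,4] S/(PP/N)  <  k=3
[4,5] (PP/N)/NP  lex  "built"
[5,6] NP  lex  "heard"
[4,6] PP/N  >  k=5
[2,6] S  >  k=4
[6,7] NP  lex  "today"
[7,8] ((S\NP)\S)\NP  lex  "quickly"
[6,8] (S\NP)\S  <  k=7
[2,8] S\NP  <  k=6
[0,8] S  <  k=2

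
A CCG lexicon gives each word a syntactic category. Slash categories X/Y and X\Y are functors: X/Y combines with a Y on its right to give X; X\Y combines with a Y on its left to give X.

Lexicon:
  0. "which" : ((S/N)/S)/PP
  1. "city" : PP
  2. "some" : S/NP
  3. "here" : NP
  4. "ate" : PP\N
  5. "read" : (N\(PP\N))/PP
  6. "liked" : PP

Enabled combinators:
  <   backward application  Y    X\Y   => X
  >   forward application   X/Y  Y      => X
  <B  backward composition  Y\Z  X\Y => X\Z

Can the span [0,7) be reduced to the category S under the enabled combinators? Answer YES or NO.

YES

[0,7] S   >
  [0,4] S/N   >
    [0,2] (S/N)/S   >
      [0,1] "which" : ((S/N)/S)/PP
      [1,2] "city" : PP
    [2,4] S   >
      [2,3] "some" : S/NP
      [3,4] "here" : NP
  [4,7] N   <
    [4,5] "ate" : PP\N
    [5,7] N\(PP\N)   >
      [5,6] "read" : (N\(PP\N))/PP
      [6,7] "liked" : PP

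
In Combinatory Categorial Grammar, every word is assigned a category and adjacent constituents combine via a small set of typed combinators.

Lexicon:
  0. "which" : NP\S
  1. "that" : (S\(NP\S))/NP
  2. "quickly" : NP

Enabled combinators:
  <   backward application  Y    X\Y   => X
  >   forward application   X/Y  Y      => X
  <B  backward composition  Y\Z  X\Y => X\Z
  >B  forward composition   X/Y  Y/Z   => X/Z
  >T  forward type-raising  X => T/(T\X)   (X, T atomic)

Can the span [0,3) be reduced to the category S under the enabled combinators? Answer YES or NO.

[0,3] S   <
  [0,1] "which" : NP\S
  [1,3] S\(NP\S)   >
    [1,2] "that" : (S\(NP\S))/NP
    [2,3] "quickly" : NP

YES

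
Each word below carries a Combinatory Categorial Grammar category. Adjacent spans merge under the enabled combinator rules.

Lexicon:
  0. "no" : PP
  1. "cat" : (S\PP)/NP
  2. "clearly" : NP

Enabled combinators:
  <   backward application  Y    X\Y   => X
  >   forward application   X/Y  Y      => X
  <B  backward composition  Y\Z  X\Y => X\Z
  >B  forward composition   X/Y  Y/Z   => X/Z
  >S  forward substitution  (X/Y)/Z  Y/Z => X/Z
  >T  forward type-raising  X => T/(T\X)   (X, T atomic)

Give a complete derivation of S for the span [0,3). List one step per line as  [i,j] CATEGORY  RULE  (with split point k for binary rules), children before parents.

[0,3] S   >
  [0,1] S/(S\PP)   >T
    [0,1] "no" : PP
  [1,3] S\PP   >
    [1,2] "cat" : (S\PP)/NP
    [2,3] "clearly" : NP

[0,1] PP  lex  "no"
[0,1] S/(S\PP)  >T
[1,2] (S\PP)/NP  lex  "cat"
[2,3] NP  lex  "clearly"
[1,3] S\PP  >  k=2
[0,3] S  >  k=1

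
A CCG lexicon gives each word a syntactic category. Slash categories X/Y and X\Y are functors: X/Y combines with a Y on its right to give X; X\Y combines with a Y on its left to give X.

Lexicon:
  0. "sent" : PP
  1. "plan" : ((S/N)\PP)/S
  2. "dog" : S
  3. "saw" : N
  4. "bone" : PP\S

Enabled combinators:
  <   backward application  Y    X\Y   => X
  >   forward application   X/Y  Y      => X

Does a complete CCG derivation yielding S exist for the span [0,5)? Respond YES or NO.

PP ((S/N)\PP)/S S N PP\S
CKY chart[0,5] = {PP}; S ∉ chart

NO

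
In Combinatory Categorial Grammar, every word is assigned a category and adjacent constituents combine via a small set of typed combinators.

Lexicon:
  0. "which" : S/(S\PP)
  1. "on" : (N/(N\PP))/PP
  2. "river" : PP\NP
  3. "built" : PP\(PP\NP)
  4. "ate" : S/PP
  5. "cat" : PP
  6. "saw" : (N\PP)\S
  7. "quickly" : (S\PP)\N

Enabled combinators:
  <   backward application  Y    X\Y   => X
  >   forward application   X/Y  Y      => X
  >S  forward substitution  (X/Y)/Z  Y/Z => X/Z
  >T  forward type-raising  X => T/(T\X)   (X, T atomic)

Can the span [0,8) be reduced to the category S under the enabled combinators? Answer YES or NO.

[0,8] S   >
  [0,1] "which" : S/(S\PP)
  [1,8] S\PP   <
    [1,7] N   >
      [1,4] N/(N\PP)   >
        [1,2] "on" : (N/(N\PP))/PP
        [2,4] PP   <
          [2,3] "river" : PP\NP
          [3,4] "built" : PP\(PP\NP)
      [4,7] N\PP   <
        [4,6] S   >
          [4,5] "ate" : S/PP
          [5,6] "cat" : PP
        [6,7] "saw" : (N\PP)\S
    [7,8] "quickly" : (S\PP)\N

YES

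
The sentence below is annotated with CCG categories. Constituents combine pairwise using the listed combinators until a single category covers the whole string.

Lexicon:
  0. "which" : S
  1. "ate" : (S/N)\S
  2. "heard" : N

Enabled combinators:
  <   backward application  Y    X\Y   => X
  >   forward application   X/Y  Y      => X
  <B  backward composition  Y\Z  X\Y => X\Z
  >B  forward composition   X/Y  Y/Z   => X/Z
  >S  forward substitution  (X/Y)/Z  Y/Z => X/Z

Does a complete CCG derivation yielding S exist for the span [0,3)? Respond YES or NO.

[0,3] S   >
  [0,2] S/N   <
    [0,1] "which" : S
    [1,2] "ate" : (S/N)\S
  [2,3] "heard" : N

YES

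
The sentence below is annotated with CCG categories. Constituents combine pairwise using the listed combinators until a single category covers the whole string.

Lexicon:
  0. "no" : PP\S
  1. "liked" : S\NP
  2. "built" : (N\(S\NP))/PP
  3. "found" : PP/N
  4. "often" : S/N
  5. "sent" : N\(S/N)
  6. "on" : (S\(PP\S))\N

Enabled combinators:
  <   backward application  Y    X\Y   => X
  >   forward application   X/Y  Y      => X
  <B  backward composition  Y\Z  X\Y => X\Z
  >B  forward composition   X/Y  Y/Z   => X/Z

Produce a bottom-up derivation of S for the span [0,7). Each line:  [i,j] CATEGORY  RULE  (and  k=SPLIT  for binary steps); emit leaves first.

[0,7] S   <
  [0,1] "no" : PP\S
  [1,7] S\(PP\S)   <
    [1,6] N   <
      [1,2] "liked" : S\NP
      [2,6] N\(S\NP)   >
        [2,3] "built" : (N\(S\NP))/PP
        [3,6] PP   >
          [3,4] "found" : PP/N
          [4,6] N   <
            [4,5] "often" : S/N
            [5,6] "sent" : N\(S/N)
    [6,7] "on" : (S\(PP\S))\N

[0,1] PP\S  lex  "no"
[1,2] S\NP  lex  "liked"
[2,3] (N\(S\NP))/PP  lex  "built"
[3,4] PP/N  lex  "found"
[4,5] S/N  lex  "often"
[5,6] N\(S/N)  lex  "sent"
[4,6] N  <  k=5
[3,6] PP  >  k=4
[2,6] N\(S\NP)  >  k=3
[1,6] N  <  k=2
[6,7] (S\(PP\S))\N  lex  "on"
[1,7] S\(PP\S)  <  k=6
[0,7] S  <  k=1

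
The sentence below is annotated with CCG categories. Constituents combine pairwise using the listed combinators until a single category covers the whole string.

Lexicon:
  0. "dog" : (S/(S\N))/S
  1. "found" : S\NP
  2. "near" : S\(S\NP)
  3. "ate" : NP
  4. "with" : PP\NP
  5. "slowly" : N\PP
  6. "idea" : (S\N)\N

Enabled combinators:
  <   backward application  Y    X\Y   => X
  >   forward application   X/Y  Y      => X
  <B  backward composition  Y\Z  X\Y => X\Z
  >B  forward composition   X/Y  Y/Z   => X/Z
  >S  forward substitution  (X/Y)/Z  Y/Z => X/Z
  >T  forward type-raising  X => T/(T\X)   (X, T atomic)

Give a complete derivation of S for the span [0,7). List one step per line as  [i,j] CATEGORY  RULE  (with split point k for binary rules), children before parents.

[0,7] S   >
  [0,3] S/(S\N)   >
    [0,1] "dog" : (S/(S\N))/S
    [1,3] S   <
      [1,2] "found" : S\NP
      [2,3] "near" : S\(S\NP)
  [3,7] S\N   <
    [3,6] N   <
      [3,5] PP   >
        [3,4] PP/(PP\NP)   >T
          [3,4] "ate" : NP
        [4,5] "with" : PP\NP
      [5,6] "slowly" : N\PP
    [6,7] "idea" : (S\N)\N

[0,1] (S/(S\N))/S  lex  "dog"
[1,2] S\NP  lex  "found"
[2,3] S\(S\NP)  lex  "near"
[1,3] S  <  k=2
[0,3] S/(S\N)  >  k=1
[3,4] NP  lex  "ate"
[3,4] PP/(PP\NP)  >T
[4,5] PP\NP  lex  "with"
[3,5] PP  >  k=4
[5,6] N\PP  lex  "slowly"
[3,6] N  <  k=5
[6,7] (S\N)\N  lex  "idea"
[3,7] S\N  <  k=6
[0,7] S  >  k=3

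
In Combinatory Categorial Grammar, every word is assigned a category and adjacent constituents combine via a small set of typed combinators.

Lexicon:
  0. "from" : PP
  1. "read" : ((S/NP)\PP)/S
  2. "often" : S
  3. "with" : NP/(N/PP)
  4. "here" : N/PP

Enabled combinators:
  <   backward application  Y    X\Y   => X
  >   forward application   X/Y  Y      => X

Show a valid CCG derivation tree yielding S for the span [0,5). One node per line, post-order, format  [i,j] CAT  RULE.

[0,5] S   >
  [0,3] S/NP   <
    [0,1] "from" : PP
    [1,3] (S/NP)\PP   >
      [1,2] "read" : ((S/NP)\PP)/S
      [2,3] "often" : S
  [3,5] NP   >
    [3,4] "with" : NP/(N/PP)
    [4,5] "here" : N/PP

[0,1] PP  lex  "from"
[1,2] ((S/NP)\PP)/S  lex  "read"
[2,3] S  lex  "often"
[1,3] (S/NP)\PP  >  k=2
[0,3] S/NP  <  k=1
[3,4] NP/(N/PP)  lex  "with"
[4,5] N/PP  lex  "here"
[3,5] NP  >  k=4
[0,5] S  >  k=3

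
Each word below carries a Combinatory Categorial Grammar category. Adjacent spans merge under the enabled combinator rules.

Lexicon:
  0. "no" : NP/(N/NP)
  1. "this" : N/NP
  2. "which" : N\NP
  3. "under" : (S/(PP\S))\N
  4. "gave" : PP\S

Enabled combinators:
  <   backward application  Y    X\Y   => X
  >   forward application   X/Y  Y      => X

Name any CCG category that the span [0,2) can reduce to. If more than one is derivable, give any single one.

[0,5] S   >
  [0,4] S/(PP\S)   <
    [0,3] N   <
      [0,2] NP   >
        [0,1] "no" : NP/(N/NP)
        [1,2] "this" : N/NP
      [2,3] "which" : N\NP
    [3,4] "under" : (S/(PP\S))\N
  [4,5] "gave" : PP\S

NP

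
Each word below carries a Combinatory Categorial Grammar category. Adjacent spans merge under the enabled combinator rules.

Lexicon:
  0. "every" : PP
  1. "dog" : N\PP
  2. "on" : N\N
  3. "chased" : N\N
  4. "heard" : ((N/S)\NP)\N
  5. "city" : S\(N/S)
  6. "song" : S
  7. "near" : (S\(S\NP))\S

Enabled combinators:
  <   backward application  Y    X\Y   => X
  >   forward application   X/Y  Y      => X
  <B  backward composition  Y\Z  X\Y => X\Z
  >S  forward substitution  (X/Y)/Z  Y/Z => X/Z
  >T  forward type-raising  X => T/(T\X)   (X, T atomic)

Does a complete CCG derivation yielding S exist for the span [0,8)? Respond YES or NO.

YES

[0,8] S   <
  [0,6] S\NP   <B
    [0,5] (N/S)\NP   <
      [0,4] N   <
        [0,1] "every" : PP
        [1,4] N\PP   <B
          [1,3] N\PP   <B
            [1,2] "dog" : N\PP
            [2,3] "on" : N\N
          [3,4] "chased" : N\N
      [4,5] "heard" : ((N/S)\NP)\N
    [5,6] "city" : S\(N/S)
  [6,8] S\(S\NP)   <
    [6,7] "song" : S
    [7,8] "near" : (S\(S\NP))\S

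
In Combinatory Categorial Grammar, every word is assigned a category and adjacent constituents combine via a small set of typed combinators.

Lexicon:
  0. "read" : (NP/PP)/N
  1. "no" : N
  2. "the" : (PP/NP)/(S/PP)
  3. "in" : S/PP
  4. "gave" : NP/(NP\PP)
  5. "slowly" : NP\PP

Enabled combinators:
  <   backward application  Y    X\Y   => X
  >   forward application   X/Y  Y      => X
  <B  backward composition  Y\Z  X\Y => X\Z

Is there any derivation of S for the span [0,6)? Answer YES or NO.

(NP/PP)/N N (PP/NP)/(S/PP) S/PP NP/(NP\PP) NP\PP
CKY chart[0,6] = {NP}; S ∉ chart

NO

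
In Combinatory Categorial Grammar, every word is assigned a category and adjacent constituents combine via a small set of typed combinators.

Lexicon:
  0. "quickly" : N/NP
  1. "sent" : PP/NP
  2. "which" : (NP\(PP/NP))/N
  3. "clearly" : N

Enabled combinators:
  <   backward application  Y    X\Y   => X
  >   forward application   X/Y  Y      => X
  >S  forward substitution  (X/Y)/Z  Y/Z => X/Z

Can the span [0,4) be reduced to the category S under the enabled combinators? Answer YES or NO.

NO

N/NP PP/NP (NP\(PP/NP))/N N
CKY chart[0,4] = {N}; S ∉ chart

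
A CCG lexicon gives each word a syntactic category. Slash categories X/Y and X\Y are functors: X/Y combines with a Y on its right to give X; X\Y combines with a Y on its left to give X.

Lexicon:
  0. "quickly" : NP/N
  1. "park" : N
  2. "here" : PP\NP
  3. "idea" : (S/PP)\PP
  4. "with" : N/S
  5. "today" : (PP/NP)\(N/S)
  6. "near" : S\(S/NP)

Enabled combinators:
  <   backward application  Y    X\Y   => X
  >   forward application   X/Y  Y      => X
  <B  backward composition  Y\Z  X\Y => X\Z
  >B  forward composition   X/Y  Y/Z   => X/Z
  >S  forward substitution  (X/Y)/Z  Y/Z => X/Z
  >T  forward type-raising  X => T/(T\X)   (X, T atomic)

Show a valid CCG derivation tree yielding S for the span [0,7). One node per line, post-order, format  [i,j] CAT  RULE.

[0,7] S   <
  [0,6] S/NP   >B
    [0,4] S/PP   <
      [0,3] PP   <
        [0,2] NP   >
          [0,1] "quickly" : NP/N
          [1,2] "park" : N
        [2,3] "here" : PP\NP
      [3,4] "idea" : (S/PP)\PP
    [4,6] PP/NP   <
      [4,5] "with" : N/S
      [5,6] "today" : (PP/NP)\(N/S)
  [6,7] "near" : S\(S/NP)

[0,1] NP/N  lex  "quickly"
[1,2] N  lex  "park"
[0,2] NP  >  k=1
[2,3] PP\NP  lex  "here"
[0,3] PP  <  k=2
[3,4] (S/PP)\PP  lex  "idea"
[0,4] S/PP  <  k=3
[4,5] N/S  lex  "with"
[5,6] (PP/NP)\(N/S)  lex  "today"
[4,6] PP/NP  <  k=5
[0,6] S/NP  >B  k=4
[6,7] S\(S/NP)  lex  "near"
[0,7] S  <  k=6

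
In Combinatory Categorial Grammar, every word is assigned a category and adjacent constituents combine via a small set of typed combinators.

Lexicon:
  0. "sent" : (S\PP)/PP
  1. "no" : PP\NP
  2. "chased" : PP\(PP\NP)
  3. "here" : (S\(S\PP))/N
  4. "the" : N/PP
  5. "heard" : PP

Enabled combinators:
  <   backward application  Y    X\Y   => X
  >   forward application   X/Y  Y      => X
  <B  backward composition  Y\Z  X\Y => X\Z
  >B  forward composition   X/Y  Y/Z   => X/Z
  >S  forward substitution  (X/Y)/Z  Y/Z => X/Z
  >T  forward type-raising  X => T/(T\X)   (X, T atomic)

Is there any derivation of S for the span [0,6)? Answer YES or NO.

YES

[0,6] S   <
  [0,3] S\PP   >
    [0,1] "sent" : (S\PP)/PP
    [1,3] PP   <
      [1,2] "no" : PP\NP
      [2,3] "chased" : PP\(PP\NP)
  [3,6] S\(S\PP)   >
    [3,4] "here" : (S\(S\PP))/N
    [4,6] N   >
      [4,5] "the" : N/PP
      [5,6] "heard" : PP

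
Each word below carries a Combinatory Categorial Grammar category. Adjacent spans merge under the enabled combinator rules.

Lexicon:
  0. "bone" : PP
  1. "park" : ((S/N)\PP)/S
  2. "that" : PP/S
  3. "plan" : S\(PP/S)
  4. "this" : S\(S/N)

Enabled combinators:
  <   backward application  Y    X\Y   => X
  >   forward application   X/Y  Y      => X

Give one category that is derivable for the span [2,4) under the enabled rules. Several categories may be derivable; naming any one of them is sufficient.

S

[0,5] S   <
  [0,4] S/N   <
    [0,1] "bone" : PP
    [1,4] (S/N)\PP   >
      [1,2] "park" : ((S/N)\PP)/S
      [2,4] S   <
        [2,3] "that" : PP/S
        [3,4] "plan" : S\(PP/S)
  [4,5] "this" : S\(S/N)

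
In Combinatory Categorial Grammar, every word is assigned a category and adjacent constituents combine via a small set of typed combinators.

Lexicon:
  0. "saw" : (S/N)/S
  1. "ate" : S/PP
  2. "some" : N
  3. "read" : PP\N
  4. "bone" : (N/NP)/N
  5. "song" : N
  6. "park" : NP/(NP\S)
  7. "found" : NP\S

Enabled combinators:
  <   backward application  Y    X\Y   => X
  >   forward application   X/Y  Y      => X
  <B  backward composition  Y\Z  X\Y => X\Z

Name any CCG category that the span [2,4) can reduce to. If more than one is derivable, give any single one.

[0,8] S   >
  [0,4] S/N   >
    [0,1] "saw" : (S/N)/S
    [1,4] S   >
      [1,2] "ate" : S/PP
      [2,4] PP   <
        [2,3] "some" : N
        [3,4] "read" : PP\N
  [4,8] N   >
    [4,6] N/NP   >
      [4,5] "bone" : (N/NP)/N
      [5,6] "song" : N
    [6,8] NP   >
      [6,7] "park" : NP/(NP\S)
      [7,8] "found" : NP\S

PP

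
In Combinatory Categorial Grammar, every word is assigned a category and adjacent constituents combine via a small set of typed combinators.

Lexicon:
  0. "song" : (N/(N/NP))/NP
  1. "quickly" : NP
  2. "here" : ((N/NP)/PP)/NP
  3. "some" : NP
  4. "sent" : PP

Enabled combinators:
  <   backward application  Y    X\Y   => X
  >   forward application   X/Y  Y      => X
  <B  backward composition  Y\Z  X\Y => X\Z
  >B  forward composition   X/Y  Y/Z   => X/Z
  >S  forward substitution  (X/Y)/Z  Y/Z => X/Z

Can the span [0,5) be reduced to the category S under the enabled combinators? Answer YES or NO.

NO

(N/(N/NP))/NP NP ((N/NP)/PP)/NP NP PP
CKY chart[0,5] = {N}; S ∉ chart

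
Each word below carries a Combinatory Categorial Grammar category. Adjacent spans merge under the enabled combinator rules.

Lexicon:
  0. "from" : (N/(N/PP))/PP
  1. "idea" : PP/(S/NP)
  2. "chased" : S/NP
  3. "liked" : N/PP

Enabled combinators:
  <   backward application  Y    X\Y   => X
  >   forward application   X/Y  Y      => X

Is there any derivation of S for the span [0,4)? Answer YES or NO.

NO

(N/(N/PP))/PP PP/(S/NP) S/NP N/PP
CKY chart[0,4] = {N}; S ∉ chart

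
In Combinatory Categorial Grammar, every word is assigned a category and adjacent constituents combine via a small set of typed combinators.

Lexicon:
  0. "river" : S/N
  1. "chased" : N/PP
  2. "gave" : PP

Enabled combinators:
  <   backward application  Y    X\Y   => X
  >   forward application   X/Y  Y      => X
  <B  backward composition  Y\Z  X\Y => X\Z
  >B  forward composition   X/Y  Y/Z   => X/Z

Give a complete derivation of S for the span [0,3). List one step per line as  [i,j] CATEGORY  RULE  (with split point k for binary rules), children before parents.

[0,3] S   >
  [0,1] "river" : S/N
  [1,3] N   >
    [1,2] "chased" : N/PP
    [2,3] "gave" : PP

[0,1] S/N  lex  "river"
[1,2] N/PP  lex  "chased"
[2,3] PP  lex  "gave"
[1,3] N  >  k=2
[0,3] S  >  k=1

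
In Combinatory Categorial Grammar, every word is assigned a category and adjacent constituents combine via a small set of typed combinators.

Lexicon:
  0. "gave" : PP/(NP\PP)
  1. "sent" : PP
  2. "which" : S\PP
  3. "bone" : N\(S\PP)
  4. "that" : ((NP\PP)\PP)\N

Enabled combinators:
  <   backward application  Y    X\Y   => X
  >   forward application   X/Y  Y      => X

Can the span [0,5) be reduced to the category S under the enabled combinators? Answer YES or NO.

PP/(NP\PP) PP S\PP N\(S\PP) ((NP\PP)\PP)\N
CKY chart[0,5] = {PP}; S ∉ chart

NO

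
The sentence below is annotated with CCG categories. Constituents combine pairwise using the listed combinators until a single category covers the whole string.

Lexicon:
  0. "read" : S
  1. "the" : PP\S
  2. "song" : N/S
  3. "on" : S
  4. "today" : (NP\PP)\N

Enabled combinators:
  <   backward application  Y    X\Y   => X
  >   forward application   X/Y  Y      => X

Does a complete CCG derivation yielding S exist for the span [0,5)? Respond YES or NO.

NO

S PP\S N/S S (NP\PP)\N
CKY chart[0,5] = {NP}; S ∉ chart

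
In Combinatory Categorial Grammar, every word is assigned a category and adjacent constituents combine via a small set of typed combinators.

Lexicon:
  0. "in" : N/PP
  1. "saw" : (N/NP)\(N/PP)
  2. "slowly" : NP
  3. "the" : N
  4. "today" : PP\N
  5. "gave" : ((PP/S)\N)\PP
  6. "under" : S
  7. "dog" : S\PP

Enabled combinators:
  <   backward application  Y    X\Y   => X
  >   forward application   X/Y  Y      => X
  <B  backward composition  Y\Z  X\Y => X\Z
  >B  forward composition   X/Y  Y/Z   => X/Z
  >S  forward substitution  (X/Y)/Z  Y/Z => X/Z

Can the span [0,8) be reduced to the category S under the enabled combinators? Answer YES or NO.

[0,8] S   <
  [0,7] PP   >
    [0,6] PP/S   <
      [0,3] N   >
        [0,2] N/NP   <
          [0,1] "in" : N/PP
          [1,2] "saw" : (N/NP)\(N/PP)
        [2,3] "slowly" : NP
      [3,6] (PP/S)\N   <
        [3,5] PP   <
          [3,4] "the" : N
          [4,5] "today" : PP\N
        [5,6] "gave" : ((PP/S)\N)\PP
    [6,7] "under" : S
  [7,8] "dog" : S\PP

YES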